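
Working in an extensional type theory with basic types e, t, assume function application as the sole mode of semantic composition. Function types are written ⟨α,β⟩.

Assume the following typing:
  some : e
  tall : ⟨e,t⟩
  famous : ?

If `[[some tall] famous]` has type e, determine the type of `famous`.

⟨t,e⟩

[[some tall] famous] must have type e. The sister [some tall] has type t; that is not a function onto e, so famous must be the functor, of type ⟨t,e⟩.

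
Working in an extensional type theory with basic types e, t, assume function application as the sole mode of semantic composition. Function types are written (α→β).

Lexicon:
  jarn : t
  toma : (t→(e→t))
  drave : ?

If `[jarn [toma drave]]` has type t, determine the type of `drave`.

For [jarn [toma drave]] to have type t with jarn of type t, [toma drave] must be the function: [toma drave] : (t→t).
For [toma drave] to have type (t→t) with toma of type (t→(e→t)), drave must be the function: drave : ((t→(e→t))→(t→t)).

((t→(e→t))→(t→t))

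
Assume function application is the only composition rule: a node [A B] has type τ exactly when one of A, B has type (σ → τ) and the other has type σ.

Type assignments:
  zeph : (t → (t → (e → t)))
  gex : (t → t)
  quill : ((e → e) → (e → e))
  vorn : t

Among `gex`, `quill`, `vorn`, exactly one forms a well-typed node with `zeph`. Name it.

vorn

gex : (t → t) — zeph needs t; gex needs t; neither fits.
quill : ((e → e) → (e → e)) — zeph needs t; quill needs (e → e); neither fits.
vorn — combines: zeph : (t → (t → (e → t))) takes vorn : t as argument, giving (t → (e → t)).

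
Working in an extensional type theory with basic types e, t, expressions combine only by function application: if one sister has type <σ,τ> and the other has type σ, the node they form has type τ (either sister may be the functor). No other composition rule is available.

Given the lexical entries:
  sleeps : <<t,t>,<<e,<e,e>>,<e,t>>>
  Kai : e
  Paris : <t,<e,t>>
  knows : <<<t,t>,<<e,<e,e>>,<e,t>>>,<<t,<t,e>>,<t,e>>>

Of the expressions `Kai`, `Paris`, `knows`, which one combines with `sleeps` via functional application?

knows

Kai : e — does not combine with sleeps.
Paris : <t,<e,t>> — does not combine with sleeps.
knows — combines: knows : <<<t,t>,<<e,<e,e>>,<e,t>>>,<<t,<t,e>>,<t,e>>> takes sleeps : <<t,t>,<<e,<e,e>>,<e,t>>> as argument, giving <<t,<t,e>>,<t,e>>.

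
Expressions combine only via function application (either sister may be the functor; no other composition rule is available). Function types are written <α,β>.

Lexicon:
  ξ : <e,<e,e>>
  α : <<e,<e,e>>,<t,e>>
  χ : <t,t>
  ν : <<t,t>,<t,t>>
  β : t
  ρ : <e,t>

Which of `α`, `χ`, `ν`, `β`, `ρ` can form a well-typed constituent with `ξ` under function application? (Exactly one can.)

α

α — combines: α : <<e,<e,e>>,<t,e>> takes ξ : <e,<e,e>> as argument, giving <t,e>.
χ : <t,t> — does not combine with ξ.
ν : <<t,t>,<t,t>> — does not combine with ξ.
β : t — does not combine with ξ.
ρ : <e,t> — does not combine with ξ.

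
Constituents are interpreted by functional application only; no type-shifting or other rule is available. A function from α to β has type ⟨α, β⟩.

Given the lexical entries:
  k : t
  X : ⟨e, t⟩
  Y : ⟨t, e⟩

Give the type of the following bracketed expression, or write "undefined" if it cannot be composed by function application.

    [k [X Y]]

undefined

[X Y]: ⟨e, t⟩ and ⟨t, e⟩ cannot combine by function application — type clash.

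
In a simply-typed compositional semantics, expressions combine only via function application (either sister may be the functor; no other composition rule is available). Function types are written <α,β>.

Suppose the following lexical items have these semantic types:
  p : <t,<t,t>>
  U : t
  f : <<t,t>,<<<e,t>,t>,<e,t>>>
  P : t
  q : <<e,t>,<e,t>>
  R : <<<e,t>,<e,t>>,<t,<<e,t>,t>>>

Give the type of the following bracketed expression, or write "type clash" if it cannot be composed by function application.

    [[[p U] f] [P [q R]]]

[p U]: <t,<t,t>> applied to t yields <t,t>.
[[p U] f]: <<t,t>,<<<e,t>,t>,<e,t>>> applied to <t,t> yields <<<e,t>,t>,<e,t>>.
[q R]: <<<e,t>,<e,t>>,<t,<<e,t>,t>>> applied to <<e,t>,<e,t>> yields <t,<<e,t>,t>>.
[P [q R]]: <t,<<e,t>,t>> applied to t yields <<e,t>,t>.
[[[p U] f] [P [q R]]]: <<<e,t>,t>,<e,t>> applied to <<e,t>,t> yields <e,t>.

<e,t>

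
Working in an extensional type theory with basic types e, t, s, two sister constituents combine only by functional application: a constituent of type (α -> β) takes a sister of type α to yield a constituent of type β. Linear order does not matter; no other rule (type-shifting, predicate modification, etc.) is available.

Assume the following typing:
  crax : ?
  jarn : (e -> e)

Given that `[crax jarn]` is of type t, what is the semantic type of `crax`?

[crax jarn] is required to be t. jarn : (e -> e) cannot yield t as functor, so crax : ((e -> e) -> t).

((e -> e) -> t)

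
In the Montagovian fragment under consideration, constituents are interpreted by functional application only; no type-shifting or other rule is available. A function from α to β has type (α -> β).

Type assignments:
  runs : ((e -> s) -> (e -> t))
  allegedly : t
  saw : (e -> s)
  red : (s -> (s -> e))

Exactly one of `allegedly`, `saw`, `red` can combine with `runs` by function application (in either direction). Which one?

allegedly : t — no; runs wants (e -> s), and allegedly wants nothing (atomic).
saw — combines: runs : ((e -> s) -> (e -> t)) takes saw : (e -> s) as argument, giving (e -> t).
red : (s -> (s -> e)) — no; runs wants (e -> s), and red wants s.

saw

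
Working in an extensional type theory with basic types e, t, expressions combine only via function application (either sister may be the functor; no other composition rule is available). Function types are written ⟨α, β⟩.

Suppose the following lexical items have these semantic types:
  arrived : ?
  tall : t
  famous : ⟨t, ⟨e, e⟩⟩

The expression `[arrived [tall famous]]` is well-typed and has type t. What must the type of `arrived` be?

At [arrived [tall famous]] (required: t): [tall famous] is ⟨e, e⟩, which is not a function with range t; hence arrived is the functor — type ⟨⟨e, e⟩, t⟩.

⟨⟨e, e⟩, t⟩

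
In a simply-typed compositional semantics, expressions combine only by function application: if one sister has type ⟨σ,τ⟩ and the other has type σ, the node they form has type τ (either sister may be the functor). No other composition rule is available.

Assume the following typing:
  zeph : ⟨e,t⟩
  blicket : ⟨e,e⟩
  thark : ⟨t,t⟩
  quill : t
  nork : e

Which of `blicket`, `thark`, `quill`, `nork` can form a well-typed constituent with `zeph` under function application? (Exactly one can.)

blicket : ⟨e,e⟩ — no; zeph wants e, and blicket wants e.
thark : ⟨t,t⟩ — no; zeph wants e, and thark wants t.
quill : t — no; zeph wants e, and quill wants nothing (atomic).
nork — combines: zeph : ⟨e,t⟩ takes nork : e as argument, giving t.

nork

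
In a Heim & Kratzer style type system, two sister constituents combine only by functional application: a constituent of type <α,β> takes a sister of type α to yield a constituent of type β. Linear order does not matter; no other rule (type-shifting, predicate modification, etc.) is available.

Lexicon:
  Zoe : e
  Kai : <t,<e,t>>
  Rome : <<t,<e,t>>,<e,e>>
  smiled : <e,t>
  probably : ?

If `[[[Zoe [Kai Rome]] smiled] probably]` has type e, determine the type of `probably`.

For [[[Zoe [Kai Rome]] smiled] probably] to have type e with [[Zoe [Kai Rome]] smiled] of type t, probably must be the function: probably : <t,e>.

<t,e>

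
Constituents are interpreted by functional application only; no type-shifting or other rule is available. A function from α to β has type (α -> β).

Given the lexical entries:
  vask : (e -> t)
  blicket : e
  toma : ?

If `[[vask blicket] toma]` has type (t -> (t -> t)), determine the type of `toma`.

At [[vask blicket] toma] (required: (t -> (t -> t))): [vask blicket] is t, which is not a function with range (t -> (t -> t)); hence toma is the functor — type (t -> (t -> (t -> t))).

(t -> (t -> (t -> t)))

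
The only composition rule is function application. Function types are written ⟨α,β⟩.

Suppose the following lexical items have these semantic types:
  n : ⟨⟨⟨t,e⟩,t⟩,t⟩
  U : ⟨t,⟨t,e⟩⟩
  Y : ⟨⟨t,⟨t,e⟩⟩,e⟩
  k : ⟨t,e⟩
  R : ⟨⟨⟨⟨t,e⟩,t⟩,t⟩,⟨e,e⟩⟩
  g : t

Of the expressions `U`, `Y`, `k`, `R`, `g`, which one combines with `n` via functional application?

R

U : ⟨t,⟨t,e⟩⟩ — n needs ⟨⟨t,e⟩,t⟩; U needs t; neither fits.
Y : ⟨⟨t,⟨t,e⟩⟩,e⟩ — n needs ⟨⟨t,e⟩,t⟩; Y needs ⟨t,⟨t,e⟩⟩; neither fits.
k : ⟨t,e⟩ — n needs ⟨⟨t,e⟩,t⟩; k needs t; neither fits.
R — combines: R : ⟨⟨⟨⟨t,e⟩,t⟩,t⟩,⟨e,e⟩⟩ takes n : ⟨⟨⟨t,e⟩,t⟩,t⟩ as argument, giving ⟨e,e⟩.
g : t — n needs ⟨⟨t,e⟩,t⟩; g needs nothing (atomic); neither fits.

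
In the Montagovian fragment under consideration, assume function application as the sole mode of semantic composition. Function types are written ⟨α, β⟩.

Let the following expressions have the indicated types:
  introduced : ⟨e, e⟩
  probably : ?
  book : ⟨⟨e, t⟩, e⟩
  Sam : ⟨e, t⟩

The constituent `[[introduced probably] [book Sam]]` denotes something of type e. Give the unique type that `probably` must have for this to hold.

⟨⟨e, e⟩, ⟨e, e⟩⟩

At [[introduced probably] [book Sam]] (required: e): [book Sam] is e, which is not a function with range e; hence [introduced probably] is the functor — type ⟨e, e⟩.
At [introduced probably] (required: ⟨e, e⟩): introduced is ⟨e, e⟩, which is not a function with range ⟨e, e⟩; hence probably is the functor — type ⟨⟨e, e⟩, ⟨e, e⟩⟩.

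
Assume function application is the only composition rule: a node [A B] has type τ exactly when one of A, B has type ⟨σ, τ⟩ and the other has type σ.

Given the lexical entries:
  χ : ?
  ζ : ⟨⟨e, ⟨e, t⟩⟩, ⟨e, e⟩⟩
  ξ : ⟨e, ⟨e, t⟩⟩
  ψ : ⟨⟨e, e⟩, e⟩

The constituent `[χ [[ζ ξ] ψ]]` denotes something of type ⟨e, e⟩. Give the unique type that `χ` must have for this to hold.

For [χ [[ζ ξ] ψ]] to have type ⟨e, e⟩ with [[ζ ξ] ψ] of type e, χ must be the function: χ : ⟨e, ⟨e, e⟩⟩.

⟨e, ⟨e, e⟩⟩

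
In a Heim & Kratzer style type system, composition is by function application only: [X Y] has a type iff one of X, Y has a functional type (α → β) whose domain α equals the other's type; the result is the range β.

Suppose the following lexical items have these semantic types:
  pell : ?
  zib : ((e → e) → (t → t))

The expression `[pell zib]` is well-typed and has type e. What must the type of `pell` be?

For [pell zib] to have type e with zib of type ((e → e) → (t → t)), pell must be the function: pell : (((e → e) → (t → t)) → e).

(((e → e) → (t → t)) → e)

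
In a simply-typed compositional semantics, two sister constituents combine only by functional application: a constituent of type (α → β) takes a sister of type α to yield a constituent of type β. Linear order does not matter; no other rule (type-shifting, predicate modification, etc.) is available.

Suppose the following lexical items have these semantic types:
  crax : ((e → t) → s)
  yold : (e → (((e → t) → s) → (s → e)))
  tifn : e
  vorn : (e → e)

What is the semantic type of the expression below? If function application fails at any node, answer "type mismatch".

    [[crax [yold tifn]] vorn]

type mismatch

[yold tifn] — yold of type (e → (((e → t) → s) → (s → e))) combines with tifn of type e: type (((e → t) → s) → (s → e)).
[crax [yold tifn]] — [yold tifn] of type (((e → t) → s) → (s → e)) combines with crax of type ((e → t) → s): type (s → e).
[[crax [yold tifn]] vorn]: (s → e) with (e → e) — neither is a function whose domain matches the other; composition fails here.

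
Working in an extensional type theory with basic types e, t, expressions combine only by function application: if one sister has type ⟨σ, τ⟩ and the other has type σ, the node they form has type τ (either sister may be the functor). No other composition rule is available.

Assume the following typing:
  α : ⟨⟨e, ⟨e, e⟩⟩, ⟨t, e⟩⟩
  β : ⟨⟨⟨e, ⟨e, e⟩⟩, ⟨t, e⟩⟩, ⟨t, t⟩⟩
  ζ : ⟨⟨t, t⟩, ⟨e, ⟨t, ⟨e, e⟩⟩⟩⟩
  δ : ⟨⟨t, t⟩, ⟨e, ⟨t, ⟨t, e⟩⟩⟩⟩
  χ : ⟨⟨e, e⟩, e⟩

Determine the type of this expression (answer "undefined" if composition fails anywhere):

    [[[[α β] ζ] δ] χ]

undefined

[α β]: ⟨⟨⟨e, ⟨e, e⟩⟩, ⟨t, e⟩⟩, ⟨t, t⟩⟩ applied to ⟨⟨e, ⟨e, e⟩⟩, ⟨t, e⟩⟩ yields ⟨t, t⟩.
[[α β] ζ]: ⟨⟨t, t⟩, ⟨e, ⟨t, ⟨e, e⟩⟩⟩⟩ applied to ⟨t, t⟩ yields ⟨e, ⟨t, ⟨e, e⟩⟩⟩.
At [[[α β] ζ] δ]: neither ⟨e, ⟨t, ⟨e, e⟩⟩⟩ nor ⟨⟨t, t⟩, ⟨e, ⟨t, ⟨t, e⟩⟩⟩⟩ can take the other as argument; the node is ill-typed.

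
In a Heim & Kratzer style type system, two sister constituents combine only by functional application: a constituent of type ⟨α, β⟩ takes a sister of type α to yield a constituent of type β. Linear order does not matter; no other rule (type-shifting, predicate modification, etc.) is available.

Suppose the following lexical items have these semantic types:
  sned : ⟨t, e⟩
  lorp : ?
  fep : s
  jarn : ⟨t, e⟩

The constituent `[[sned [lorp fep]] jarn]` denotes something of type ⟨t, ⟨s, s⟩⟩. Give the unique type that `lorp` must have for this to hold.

⟨s, ⟨⟨t, e⟩, ⟨⟨t, e⟩, ⟨t, ⟨s, s⟩⟩⟩⟩⟩

[[sned [lorp fep]] jarn] is required to be ⟨t, ⟨s, s⟩⟩. jarn : ⟨t, e⟩ cannot yield ⟨t, ⟨s, s⟩⟩ as functor, so [sned [lorp fep]] : ⟨⟨t, e⟩, ⟨t, ⟨s, s⟩⟩⟩.
[sned [lorp fep]] is required to be ⟨⟨t, e⟩, ⟨t, ⟨s, s⟩⟩⟩. sned : ⟨t, e⟩ cannot yield ⟨⟨t, e⟩, ⟨t, ⟨s, s⟩⟩⟩ as functor, so [lorp fep] : ⟨⟨t, e⟩, ⟨⟨t, e⟩, ⟨t, ⟨s, s⟩⟩⟩⟩.
[lorp fep] is required to be ⟨⟨t, e⟩, ⟨⟨t, e⟩, ⟨t, ⟨s, s⟩⟩⟩⟩. fep : s cannot yield ⟨⟨t, e⟩, ⟨⟨t, e⟩, ⟨t, ⟨s, s⟩⟩⟩⟩ as functor, so lorp : ⟨s, ⟨⟨t, e⟩, ⟨⟨t, e⟩, ⟨t, ⟨s, s⟩⟩⟩⟩⟩.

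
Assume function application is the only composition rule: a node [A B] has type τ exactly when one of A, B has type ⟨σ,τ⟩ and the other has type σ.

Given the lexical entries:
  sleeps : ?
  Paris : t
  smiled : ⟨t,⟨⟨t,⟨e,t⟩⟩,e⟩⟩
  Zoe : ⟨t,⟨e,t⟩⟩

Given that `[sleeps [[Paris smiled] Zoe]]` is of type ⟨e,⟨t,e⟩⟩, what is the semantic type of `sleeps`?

⟨e,⟨e,⟨t,e⟩⟩⟩

[sleeps [[Paris smiled] Zoe]] must have type ⟨e,⟨t,e⟩⟩. The sister [[Paris smiled] Zoe] has type e; that is not a function onto ⟨e,⟨t,e⟩⟩, so sleeps must be the functor, of type ⟨e,⟨e,⟨t,e⟩⟩⟩.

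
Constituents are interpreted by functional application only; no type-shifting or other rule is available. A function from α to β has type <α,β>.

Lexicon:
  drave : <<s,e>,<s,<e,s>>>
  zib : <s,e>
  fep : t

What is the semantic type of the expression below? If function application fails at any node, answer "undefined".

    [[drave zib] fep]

undefined

[drave zib]: drave is <<s,e>,<s,<e,s>>>, zib is <s,e>; result <s,<e,s>>.
[[drave zib] fep]: <s,<e,s>> with t — neither is a function whose domain matches the other; composition fails here.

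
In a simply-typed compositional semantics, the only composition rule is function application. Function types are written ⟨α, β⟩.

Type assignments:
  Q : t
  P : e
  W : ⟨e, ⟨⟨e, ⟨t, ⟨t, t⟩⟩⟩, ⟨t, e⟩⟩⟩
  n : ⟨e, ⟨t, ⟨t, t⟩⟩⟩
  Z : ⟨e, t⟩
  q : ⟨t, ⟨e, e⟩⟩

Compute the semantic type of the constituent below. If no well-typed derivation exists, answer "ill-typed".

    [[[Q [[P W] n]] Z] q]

⟨e, e⟩

At [P W], W : ⟨e, ⟨⟨e, ⟨t, ⟨t, t⟩⟩⟩, ⟨t, e⟩⟩⟩ takes P : e, giving ⟨⟨e, ⟨t, ⟨t, t⟩⟩⟩, ⟨t, e⟩⟩.
At [[P W] n], [P W] : ⟨⟨e, ⟨t, ⟨t, t⟩⟩⟩, ⟨t, e⟩⟩ takes n : ⟨e, ⟨t, ⟨t, t⟩⟩⟩, giving ⟨t, e⟩.
At [Q [[P W] n]], [[P W] n] : ⟨t, e⟩ takes Q : t, giving e.
At [[Q [[P W] n]] Z], Z : ⟨e, t⟩ takes [Q [[P W] n]] : e, giving t.
At [[[Q [[P W] n]] Z] q], q : ⟨t, ⟨e, e⟩⟩ takes [[Q [[P W] n]] Z] : t, giving ⟨e, e⟩.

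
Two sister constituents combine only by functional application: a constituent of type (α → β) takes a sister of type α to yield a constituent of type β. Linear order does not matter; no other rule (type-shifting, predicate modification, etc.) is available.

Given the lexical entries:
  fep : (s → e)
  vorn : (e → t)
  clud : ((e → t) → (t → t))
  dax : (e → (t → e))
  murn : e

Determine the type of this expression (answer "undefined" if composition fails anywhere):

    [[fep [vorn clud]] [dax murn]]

undefined

[vorn clud]: clud is ((e → t) → (t → t)), vorn is (e → t); result (t → t).
[fep [vorn clud]]: (s → e) and (t → t) cannot combine by function application — type clash.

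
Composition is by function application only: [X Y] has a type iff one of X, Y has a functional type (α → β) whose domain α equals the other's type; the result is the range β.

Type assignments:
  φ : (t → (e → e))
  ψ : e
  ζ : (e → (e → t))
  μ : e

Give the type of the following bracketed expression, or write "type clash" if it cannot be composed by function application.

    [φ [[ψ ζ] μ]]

(e → e)

[ψ ζ] — ζ of type (e → (e → t)) combines with ψ of type e: type (e → t).
[[ψ ζ] μ] — [ψ ζ] of type (e → t) combines with μ of type e: type t.
[φ [[ψ ζ] μ]] — φ of type (t → (e → e)) combines with [[ψ ζ] μ] of type t: type (e → e).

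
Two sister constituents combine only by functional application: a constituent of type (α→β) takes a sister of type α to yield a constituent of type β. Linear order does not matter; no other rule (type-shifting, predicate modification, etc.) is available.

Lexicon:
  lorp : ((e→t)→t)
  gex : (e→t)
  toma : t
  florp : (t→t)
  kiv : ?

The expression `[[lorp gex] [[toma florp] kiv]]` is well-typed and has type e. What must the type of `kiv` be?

[[lorp gex] [[toma florp] kiv]] is required to be e. [lorp gex] : t cannot yield e as functor, so [[toma florp] kiv] : (t→e).
[[toma florp] kiv] is required to be (t→e). [toma florp] : t cannot yield (t→e) as functor, so kiv : (t→(t→e)).

(t→(t→e))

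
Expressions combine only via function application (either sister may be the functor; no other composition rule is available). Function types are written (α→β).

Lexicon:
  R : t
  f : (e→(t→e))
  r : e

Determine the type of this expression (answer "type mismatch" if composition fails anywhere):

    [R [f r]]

e

At [f r], f : (e→(t→e)) takes r : e, giving (t→e).
At [R [f r]], [f r] : (t→e) takes R : t, giving e.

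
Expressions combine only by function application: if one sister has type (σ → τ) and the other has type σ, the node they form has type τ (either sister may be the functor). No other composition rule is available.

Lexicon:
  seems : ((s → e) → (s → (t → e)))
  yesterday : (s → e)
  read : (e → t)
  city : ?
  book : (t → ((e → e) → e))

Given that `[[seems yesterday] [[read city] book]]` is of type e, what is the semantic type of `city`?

((e → t) → ((t → ((e → e) → e)) → ((s → (t → e)) → e)))

[[seems yesterday] [[read city] book]] is required to be e. [seems yesterday] : (s → (t → e)) cannot yield e as functor, so [[read city] book] : ((s → (t → e)) → e).
[[read city] book] is required to be ((s → (t → e)) → e). book : (t → ((e → e) → e)) cannot yield ((s → (t → e)) → e) as functor, so [read city] : ((t → ((e → e) → e)) → ((s → (t → e)) → e)).
[read city] is required to be ((t → ((e → e) → e)) → ((s → (t → e)) → e)). read : (e → t) cannot yield ((t → ((e → e) → e)) → ((s → (t → e)) → e)) as functor, so city : ((e → t) → ((t → ((e → e) → e)) → ((s → (t → e)) → e))).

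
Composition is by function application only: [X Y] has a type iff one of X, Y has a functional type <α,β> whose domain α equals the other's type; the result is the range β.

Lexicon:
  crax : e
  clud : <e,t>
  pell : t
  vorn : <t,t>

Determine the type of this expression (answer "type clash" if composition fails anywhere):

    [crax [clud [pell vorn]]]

type clash

[pell vorn]: vorn is <t,t>, pell is t; result t.
[clud [pell vorn]]: <e,t> with t — neither is a function whose domain matches the other; composition fails here.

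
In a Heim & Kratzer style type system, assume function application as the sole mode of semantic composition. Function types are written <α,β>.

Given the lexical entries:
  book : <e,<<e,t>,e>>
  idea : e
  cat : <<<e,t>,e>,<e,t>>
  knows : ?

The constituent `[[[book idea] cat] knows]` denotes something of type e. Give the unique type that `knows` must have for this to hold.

[[[book idea] cat] knows] is required to be e. [[book idea] cat] : <e,t> cannot yield e as functor, so knows : <<e,t>,e>.

<<e,t>,e>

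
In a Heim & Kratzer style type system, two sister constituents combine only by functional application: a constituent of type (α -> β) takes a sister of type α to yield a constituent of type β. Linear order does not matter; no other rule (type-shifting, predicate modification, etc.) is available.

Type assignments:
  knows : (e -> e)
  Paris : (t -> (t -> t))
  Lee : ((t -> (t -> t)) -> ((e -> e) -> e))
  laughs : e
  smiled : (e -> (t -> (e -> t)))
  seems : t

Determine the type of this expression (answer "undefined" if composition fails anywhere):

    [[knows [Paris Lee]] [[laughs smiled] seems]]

[Paris Lee] — Lee of type ((t -> (t -> t)) -> ((e -> e) -> e)) combines with Paris of type (t -> (t -> t)): type ((e -> e) -> e).
[knows [Paris Lee]] — [Paris Lee] of type ((e -> e) -> e) combines with knows of type (e -> e): type e.
[laughs smiled] — smiled of type (e -> (t -> (e -> t))) combines with laughs of type e: type (t -> (e -> t)).
[[laughs smiled] seems] — [laughs smiled] of type (t -> (e -> t)) combines with seems of type t: type (e -> t).
[[knows [Paris Lee]] [[laughs smiled] seems]] — [[laughs smiled] seems] of type (e -> t) combines with [knows [Paris Lee]] of type e: type t.

t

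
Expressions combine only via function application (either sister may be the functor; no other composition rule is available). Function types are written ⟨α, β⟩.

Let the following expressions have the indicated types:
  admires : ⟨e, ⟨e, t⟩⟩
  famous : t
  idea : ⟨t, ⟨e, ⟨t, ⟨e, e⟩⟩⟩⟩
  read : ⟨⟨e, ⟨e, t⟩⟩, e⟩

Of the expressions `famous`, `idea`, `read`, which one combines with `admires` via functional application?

read

famous : t — admires needs e; famous needs nothing (atomic); neither fits.
idea : ⟨t, ⟨e, ⟨t, ⟨e, e⟩⟩⟩⟩ — admires needs e; idea needs t; neither fits.
read — combines: read : ⟨⟨e, ⟨e, t⟩⟩, e⟩ takes admires : ⟨e, ⟨e, t⟩⟩ as argument, giving e.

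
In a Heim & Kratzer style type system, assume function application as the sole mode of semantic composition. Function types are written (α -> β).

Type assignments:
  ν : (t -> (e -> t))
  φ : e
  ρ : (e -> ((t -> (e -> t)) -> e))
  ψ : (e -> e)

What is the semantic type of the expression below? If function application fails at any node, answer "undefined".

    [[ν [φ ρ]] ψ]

[φ ρ] — ρ of type (e -> ((t -> (e -> t)) -> e)) combines with φ of type e: type ((t -> (e -> t)) -> e).
[ν [φ ρ]] — [φ ρ] of type ((t -> (e -> t)) -> e) combines with ν of type (t -> (e -> t)): type e.
[[ν [φ ρ]] ψ] — ψ of type (e -> e) combines with [ν [φ ρ]] of type e: type e.

e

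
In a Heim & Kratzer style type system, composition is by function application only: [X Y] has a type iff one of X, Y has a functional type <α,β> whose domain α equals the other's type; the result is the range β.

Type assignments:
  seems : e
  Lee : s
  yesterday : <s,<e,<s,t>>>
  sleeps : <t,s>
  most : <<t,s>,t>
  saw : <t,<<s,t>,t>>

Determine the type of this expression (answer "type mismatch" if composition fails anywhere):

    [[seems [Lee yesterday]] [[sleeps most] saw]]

t

[Lee yesterday]: yesterday is <s,<e,<s,t>>>, Lee is s; result <e,<s,t>>.
[seems [Lee yesterday]]: [Lee yesterday] is <e,<s,t>>, seems is e; result <s,t>.
[sleeps most]: most is <<t,s>,t>, sleeps is <t,s>; result t.
[[sleeps most] saw]: saw is <t,<<s,t>,t>>, [sleeps most] is t; result <<s,t>,t>.
[[seems [Lee yesterday]] [[sleeps most] saw]]: [[sleeps most] saw] is <<s,t>,t>, [seems [Lee yesterday]] is <s,t>; result t.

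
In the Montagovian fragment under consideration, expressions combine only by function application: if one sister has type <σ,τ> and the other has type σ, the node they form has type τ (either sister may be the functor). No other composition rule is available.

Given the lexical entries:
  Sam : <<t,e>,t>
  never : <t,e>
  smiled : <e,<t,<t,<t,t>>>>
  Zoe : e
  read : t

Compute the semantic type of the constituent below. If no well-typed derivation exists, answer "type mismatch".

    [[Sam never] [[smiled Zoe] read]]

[Sam never] — Sam of type <<t,e>,t> combines with never of type <t,e>: type t.
[smiled Zoe] — smiled of type <e,<t,<t,<t,t>>>> combines with Zoe of type e: type <t,<t,<t,t>>>.
[[smiled Zoe] read] — [smiled Zoe] of type <t,<t,<t,t>>> combines with read of type t: type <t,<t,t>>.
[[Sam never] [[smiled Zoe] read]] — [[smiled Zoe] read] of type <t,<t,t>> combines with [Sam never] of type t: type <t,t>.

<t,t>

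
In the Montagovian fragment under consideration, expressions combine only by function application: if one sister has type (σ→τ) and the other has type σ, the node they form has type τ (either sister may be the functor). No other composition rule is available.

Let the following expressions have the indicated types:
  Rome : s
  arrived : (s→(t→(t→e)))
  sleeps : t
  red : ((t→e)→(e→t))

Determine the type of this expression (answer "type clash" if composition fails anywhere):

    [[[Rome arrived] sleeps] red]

(e→t)

[Rome arrived]: arrived is (s→(t→(t→e))), Rome is s; result (t→(t→e)).
[[Rome arrived] sleeps]: [Rome arrived] is (t→(t→e)), sleeps is t; result (t→e).
[[[Rome arrived] sleeps] red]: red is ((t→e)→(e→t)), [[Rome arrived] sleeps] is (t→e); result (e→t).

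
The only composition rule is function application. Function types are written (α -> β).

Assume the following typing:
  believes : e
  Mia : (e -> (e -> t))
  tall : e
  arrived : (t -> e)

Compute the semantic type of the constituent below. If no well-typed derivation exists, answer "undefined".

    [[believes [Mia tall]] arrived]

e

[Mia tall]: Mia is (e -> (e -> t)), tall is e; result (e -> t).
[believes [Mia tall]]: [Mia tall] is (e -> t), believes is e; result t.
[[believes [Mia tall]] arrived]: arrived is (t -> e), [believes [Mia tall]] is t; result e.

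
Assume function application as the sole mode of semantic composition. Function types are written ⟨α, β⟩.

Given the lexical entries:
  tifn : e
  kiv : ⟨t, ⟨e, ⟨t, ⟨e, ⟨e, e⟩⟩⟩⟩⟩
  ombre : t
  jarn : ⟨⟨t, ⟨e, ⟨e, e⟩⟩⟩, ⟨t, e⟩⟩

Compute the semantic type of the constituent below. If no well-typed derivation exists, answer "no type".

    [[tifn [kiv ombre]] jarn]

⟨t, e⟩

[kiv ombre]: functor kiv : ⟨t, ⟨e, ⟨t, ⟨e, ⟨e, e⟩⟩⟩⟩⟩, argument ombre : t; result ⟨e, ⟨t, ⟨e, ⟨e, e⟩⟩⟩⟩.
[tifn [kiv ombre]]: functor [kiv ombre] : ⟨e, ⟨t, ⟨e, ⟨e, e⟩⟩⟩⟩, argument tifn : e; result ⟨t, ⟨e, ⟨e, e⟩⟩⟩.
[[tifn [kiv ombre]] jarn]: functor jarn : ⟨⟨t, ⟨e, ⟨e, e⟩⟩⟩, ⟨t, e⟩⟩, argument [tifn [kiv ombre]] : ⟨t, ⟨e, ⟨e, e⟩⟩⟩; result ⟨t, e⟩.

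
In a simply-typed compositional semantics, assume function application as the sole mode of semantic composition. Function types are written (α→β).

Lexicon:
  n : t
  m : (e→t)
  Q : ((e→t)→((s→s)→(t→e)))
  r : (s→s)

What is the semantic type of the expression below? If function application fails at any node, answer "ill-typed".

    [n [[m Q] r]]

[m Q] — Q of type ((e→t)→((s→s)→(t→e))) combines with m of type (e→t): type ((s→s)→(t→e)).
[[m Q] r] — [m Q] of type ((s→s)→(t→e)) combines with r of type (s→s): type (t→e).
[n [[m Q] r]] — [[m Q] r] of type (t→e) combines with n of type t: type e.

e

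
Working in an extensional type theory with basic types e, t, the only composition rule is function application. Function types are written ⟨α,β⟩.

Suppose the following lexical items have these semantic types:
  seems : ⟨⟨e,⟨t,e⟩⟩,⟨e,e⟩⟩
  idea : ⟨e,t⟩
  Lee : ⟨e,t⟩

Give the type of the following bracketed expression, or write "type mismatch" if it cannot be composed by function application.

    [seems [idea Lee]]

[idea Lee]: ⟨e,t⟩ with ⟨e,t⟩ — neither is a function whose domain matches the other; composition fails here.

type mismatch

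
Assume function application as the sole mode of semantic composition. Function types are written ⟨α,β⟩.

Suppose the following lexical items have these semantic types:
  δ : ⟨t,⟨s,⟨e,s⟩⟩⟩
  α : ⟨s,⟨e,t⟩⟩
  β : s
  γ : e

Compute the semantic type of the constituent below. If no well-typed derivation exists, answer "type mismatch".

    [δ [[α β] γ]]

⟨s,⟨e,s⟩⟩

[α β]: ⟨s,⟨e,t⟩⟩ applied to s yields ⟨e,t⟩.
[[α β] γ]: ⟨e,t⟩ applied to e yields t.
[δ [[α β] γ]]: ⟨t,⟨s,⟨e,s⟩⟩⟩ applied to t yields ⟨s,⟨e,s⟩⟩.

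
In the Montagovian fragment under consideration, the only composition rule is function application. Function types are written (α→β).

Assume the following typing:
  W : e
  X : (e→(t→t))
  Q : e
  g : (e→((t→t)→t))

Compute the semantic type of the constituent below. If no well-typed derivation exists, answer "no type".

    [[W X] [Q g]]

[W X] — X of type (e→(t→t)) combines with W of type e: type (t→t).
[Q g] — g of type (e→((t→t)→t)) combines with Q of type e: type ((t→t)→t).
[[W X] [Q g]] — [Q g] of type ((t→t)→t) combines with [W X] of type (t→t): type t.

t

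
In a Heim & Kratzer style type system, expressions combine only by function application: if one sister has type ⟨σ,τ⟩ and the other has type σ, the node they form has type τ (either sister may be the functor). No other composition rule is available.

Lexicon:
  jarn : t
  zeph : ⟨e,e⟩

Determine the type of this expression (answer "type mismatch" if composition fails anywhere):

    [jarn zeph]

type mismatch

[jarn zeph]: t with ⟨e,e⟩ — neither is a function whose domain matches the other; composition fails here.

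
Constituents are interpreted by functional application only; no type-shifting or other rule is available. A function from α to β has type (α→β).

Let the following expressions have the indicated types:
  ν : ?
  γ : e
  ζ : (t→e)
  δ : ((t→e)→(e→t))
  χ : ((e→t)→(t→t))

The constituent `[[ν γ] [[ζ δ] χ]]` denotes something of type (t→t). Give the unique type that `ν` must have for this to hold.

For [[ν γ] [[ζ δ] χ]] to have type (t→t) with [[ζ δ] χ] of type (t→t), [ν γ] must be the function: [ν γ] : ((t→t)→(t→t)).
For [ν γ] to have type ((t→t)→(t→t)) with γ of type e, ν must be the function: ν : (e→((t→t)→(t→t))).

(e→((t→t)→(t→t)))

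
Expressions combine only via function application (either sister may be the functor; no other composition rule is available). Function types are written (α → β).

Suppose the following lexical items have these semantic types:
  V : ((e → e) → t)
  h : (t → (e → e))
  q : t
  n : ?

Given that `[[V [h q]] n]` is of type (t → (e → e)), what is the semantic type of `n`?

At [[V [h q]] n] (required: (t → (e → e))): [V [h q]] is t, which is not a function with range (t → (e → e)); hence n is the functor — type (t → (t → (e → e))).

(t → (t → (e → e)))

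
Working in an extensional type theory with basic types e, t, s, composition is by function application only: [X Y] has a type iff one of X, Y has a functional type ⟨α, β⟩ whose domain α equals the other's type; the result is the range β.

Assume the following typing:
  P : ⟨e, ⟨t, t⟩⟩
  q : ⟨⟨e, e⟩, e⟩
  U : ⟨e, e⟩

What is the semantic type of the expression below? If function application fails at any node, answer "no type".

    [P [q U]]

⟨t, t⟩

[q U] — q of type ⟨⟨e, e⟩, e⟩ combines with U of type ⟨e, e⟩: type e.
[P [q U]] — P of type ⟨e, ⟨t, t⟩⟩ combines with [q U] of type e: type ⟨t, t⟩.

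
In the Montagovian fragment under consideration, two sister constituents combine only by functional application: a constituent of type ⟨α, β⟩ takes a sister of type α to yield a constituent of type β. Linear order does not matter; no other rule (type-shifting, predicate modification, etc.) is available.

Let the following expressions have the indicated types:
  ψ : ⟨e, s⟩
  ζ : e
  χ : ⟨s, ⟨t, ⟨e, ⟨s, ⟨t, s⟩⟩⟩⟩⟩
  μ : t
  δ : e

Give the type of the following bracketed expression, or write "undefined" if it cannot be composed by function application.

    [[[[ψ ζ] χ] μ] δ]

[ψ ζ]: functor ψ : ⟨e, s⟩, argument ζ : e; result s.
[[ψ ζ] χ]: functor χ : ⟨s, ⟨t, ⟨e, ⟨s, ⟨t, s⟩⟩⟩⟩⟩, argument [ψ ζ] : s; result ⟨t, ⟨e, ⟨s, ⟨t, s⟩⟩⟩⟩.
[[[ψ ζ] χ] μ]: functor [[ψ ζ] χ] : ⟨t, ⟨e, ⟨s, ⟨t, s⟩⟩⟩⟩, argument μ : t; result ⟨e, ⟨s, ⟨t, s⟩⟩⟩.
[[[[ψ ζ] χ] μ] δ]: functor [[[ψ ζ] χ] μ] : ⟨e, ⟨s, ⟨t, s⟩⟩⟩, argument δ : e; result ⟨s, ⟨t, s⟩⟩.

⟨s, ⟨t, s⟩⟩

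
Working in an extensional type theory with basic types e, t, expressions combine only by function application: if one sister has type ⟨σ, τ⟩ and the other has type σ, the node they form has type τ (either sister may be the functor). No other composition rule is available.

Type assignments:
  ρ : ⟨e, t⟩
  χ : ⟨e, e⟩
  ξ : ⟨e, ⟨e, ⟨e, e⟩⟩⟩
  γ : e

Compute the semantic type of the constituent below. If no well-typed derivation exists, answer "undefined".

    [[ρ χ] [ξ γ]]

[ρ χ]: ⟨e, t⟩ and ⟨e, e⟩ cannot combine by function application — type clash.

undefined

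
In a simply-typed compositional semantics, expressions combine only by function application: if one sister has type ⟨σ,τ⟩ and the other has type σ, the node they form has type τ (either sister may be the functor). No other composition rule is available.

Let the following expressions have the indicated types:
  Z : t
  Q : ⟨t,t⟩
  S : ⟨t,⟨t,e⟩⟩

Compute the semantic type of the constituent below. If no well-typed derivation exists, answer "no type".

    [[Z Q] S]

⟨t,e⟩

[Z Q]: Q is ⟨t,t⟩, Z is t; result t.
[[Z Q] S]: S is ⟨t,⟨t,e⟩⟩, [Z Q] is t; result ⟨t,e⟩.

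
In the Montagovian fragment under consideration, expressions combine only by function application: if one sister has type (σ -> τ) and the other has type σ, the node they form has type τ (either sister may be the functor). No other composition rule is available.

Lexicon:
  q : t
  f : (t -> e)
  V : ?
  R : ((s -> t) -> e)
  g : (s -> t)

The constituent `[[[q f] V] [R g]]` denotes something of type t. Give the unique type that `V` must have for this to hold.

(e -> (e -> t))

At [[[q f] V] [R g]] (required: t): [R g] is e, which is not a function with range t; hence [[q f] V] is the functor — type (e -> t).
At [[q f] V] (required: (e -> t)): [q f] is e, which is not a function with range (e -> t); hence V is the functor — type (e -> (e -> t)).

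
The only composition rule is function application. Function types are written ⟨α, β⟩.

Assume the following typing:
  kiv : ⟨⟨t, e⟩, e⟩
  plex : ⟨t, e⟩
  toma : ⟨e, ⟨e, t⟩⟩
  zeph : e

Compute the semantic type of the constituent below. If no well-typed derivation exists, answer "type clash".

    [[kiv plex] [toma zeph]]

t

[kiv plex]: ⟨⟨t, e⟩, e⟩ applied to ⟨t, e⟩ yields e.
[toma zeph]: ⟨e, ⟨e, t⟩⟩ applied to e yields ⟨e, t⟩.
[[kiv plex] [toma zeph]]: ⟨e, t⟩ applied to e yields t.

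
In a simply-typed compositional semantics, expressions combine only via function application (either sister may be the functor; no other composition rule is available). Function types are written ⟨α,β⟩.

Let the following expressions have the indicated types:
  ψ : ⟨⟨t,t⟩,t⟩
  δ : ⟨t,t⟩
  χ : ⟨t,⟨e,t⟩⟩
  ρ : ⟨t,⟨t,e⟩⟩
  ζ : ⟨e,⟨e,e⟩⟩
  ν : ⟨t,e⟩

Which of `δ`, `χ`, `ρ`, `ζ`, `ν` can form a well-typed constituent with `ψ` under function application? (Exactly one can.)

δ

δ — combines: ψ : ⟨⟨t,t⟩,t⟩ takes δ : ⟨t,t⟩ as argument, giving t.
χ : ⟨t,⟨e,t⟩⟩ — no; ψ wants ⟨t,t⟩, and χ wants t.
ρ : ⟨t,⟨t,e⟩⟩ — no; ψ wants ⟨t,t⟩, and ρ wants t.
ζ : ⟨e,⟨e,e⟩⟩ — no; ψ wants ⟨t,t⟩, and ζ wants e.
ν : ⟨t,e⟩ — no; ψ wants ⟨t,t⟩, and ν wants t.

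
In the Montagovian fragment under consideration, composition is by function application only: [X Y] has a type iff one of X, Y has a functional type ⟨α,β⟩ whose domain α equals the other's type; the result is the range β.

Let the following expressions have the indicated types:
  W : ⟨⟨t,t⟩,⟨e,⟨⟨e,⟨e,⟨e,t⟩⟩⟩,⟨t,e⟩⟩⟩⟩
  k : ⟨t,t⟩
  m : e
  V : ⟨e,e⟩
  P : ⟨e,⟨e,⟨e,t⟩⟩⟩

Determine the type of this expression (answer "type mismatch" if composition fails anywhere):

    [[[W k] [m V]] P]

[W k] — W of type ⟨⟨t,t⟩,⟨e,⟨⟨e,⟨e,⟨e,t⟩⟩⟩,⟨t,e⟩⟩⟩⟩ combines with k of type ⟨t,t⟩: type ⟨e,⟨⟨e,⟨e,⟨e,t⟩⟩⟩,⟨t,e⟩⟩⟩.
[m V] — V of type ⟨e,e⟩ combines with m of type e: type e.
[[W k] [m V]] — [W k] of type ⟨e,⟨⟨e,⟨e,⟨e,t⟩⟩⟩,⟨t,e⟩⟩⟩ combines with [m V] of type e: type ⟨⟨e,⟨e,⟨e,t⟩⟩⟩,⟨t,e⟩⟩.
[[[W k] [m V]] P] — [[W k] [m V]] of type ⟨⟨e,⟨e,⟨e,t⟩⟩⟩,⟨t,e⟩⟩ combines with P of type ⟨e,⟨e,⟨e,t⟩⟩⟩: type ⟨t,e⟩.

⟨t,e⟩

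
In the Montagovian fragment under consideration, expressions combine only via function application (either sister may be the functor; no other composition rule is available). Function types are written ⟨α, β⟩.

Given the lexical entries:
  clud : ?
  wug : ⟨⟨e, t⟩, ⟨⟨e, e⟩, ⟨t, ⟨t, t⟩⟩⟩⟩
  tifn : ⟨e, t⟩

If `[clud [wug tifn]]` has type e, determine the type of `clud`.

⟨⟨⟨e, e⟩, ⟨t, ⟨t, t⟩⟩⟩, e⟩

[clud [wug tifn]] must have type e. The sister [wug tifn] has type ⟨⟨e, e⟩, ⟨t, ⟨t, t⟩⟩⟩; that is not a function onto e, so clud must be the functor, of type ⟨⟨⟨e, e⟩, ⟨t, ⟨t, t⟩⟩⟩, e⟩.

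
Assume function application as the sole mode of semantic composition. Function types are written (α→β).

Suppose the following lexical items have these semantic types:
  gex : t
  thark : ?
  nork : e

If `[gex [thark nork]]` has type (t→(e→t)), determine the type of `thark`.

At [gex [thark nork]] (required: (t→(e→t))): gex is t, which is not a function with range (t→(e→t)); hence [thark nork] is the functor — type (t→(t→(e→t))).
At [thark nork] (required: (t→(t→(e→t)))): nork is e, which is not a function with range (t→(t→(e→t))); hence thark is the functor — type (e→(t→(t→(e→t)))).

(e→(t→(t→(e→t))))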